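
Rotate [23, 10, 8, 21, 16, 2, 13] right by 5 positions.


Right rotate by 5: [8, 21, 16, 2, 13, 23, 10]


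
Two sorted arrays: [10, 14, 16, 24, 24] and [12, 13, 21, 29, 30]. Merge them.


Compare heads, take smaller each step.
Merged: [10, 12, 13, 14, 16, 21, 24, 24, 29, 30]


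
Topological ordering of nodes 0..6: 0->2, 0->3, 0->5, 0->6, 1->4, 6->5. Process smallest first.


Kahn's algorithm, process smallest node first
Order: [0, 1, 2, 3, 4, 6, 5]


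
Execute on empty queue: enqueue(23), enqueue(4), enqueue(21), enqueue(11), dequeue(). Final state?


enqueue(23) -> [23]
enqueue(4) -> [23, 4]
enqueue(21) -> [23, 4, 21]
enqueue(11) -> [23, 4, 21, 11]
dequeue() returns 23 -> [4, 21, 11]
Final queue (front to back): [4, 21, 11]


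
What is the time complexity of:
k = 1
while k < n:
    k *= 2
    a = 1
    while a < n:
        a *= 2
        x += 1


Per nesting level: O(log n) * O(log n) = O((log n)^2)
Complexity: O((log n)^2)


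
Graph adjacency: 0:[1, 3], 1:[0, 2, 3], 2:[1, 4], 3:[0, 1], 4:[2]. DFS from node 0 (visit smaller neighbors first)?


DFS stack-based: start with [0]
Visit order: [0, 1, 2, 4, 3]


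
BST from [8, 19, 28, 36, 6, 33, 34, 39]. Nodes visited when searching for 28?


BST root = 8
Search for 28: compare at each node
Path: [8, 19, 28]


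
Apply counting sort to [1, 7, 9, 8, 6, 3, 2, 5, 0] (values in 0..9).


Count array: [1, 1, 1, 1, 0, 1, 1, 1, 1, 1]
Reconstruct: [0, 1, 2, 3, 5, 6, 7, 8, 9]


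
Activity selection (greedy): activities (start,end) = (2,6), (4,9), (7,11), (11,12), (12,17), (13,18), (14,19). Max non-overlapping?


Greedy: pick earliest-ending, then skip overlaps.
Selected (4 activities): [(2, 6), (7, 11), (11, 12), (12, 17)]


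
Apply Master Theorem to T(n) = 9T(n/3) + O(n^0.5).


a=9, b=3, c=0.5. log_3(9)=2 > c=0.5. Case 1: O(n^log_b(a)) = O(n^2)
Complexity: O(n^2)


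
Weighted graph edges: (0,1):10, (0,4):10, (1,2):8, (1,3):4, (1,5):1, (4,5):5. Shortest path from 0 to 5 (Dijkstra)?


Dijkstra from 0:
Distances: {0: 0, 1: 10, 2: 18, 3: 14, 4: 10, 5: 11}
Shortest distance to 5 = 11, path = [0, 1, 5]


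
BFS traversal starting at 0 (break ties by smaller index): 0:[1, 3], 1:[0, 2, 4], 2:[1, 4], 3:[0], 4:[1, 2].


BFS queue: start with [0]
Visit order: [0, 1, 3, 2, 4]


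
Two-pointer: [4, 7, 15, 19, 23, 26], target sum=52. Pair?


Two pointers: lo=0, hi=5
No pair sums to 52


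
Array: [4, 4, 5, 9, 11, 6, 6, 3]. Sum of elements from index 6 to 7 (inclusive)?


Prefix sums: [0, 4, 8, 13, 22, 33, 39, 45, 48]
Sum[6..7] = prefix[8] - prefix[6] = 48 - 39 = 9


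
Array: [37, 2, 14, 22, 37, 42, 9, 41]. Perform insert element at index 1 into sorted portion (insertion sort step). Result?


After one pass: [2, 37, 14, 22, 37, 42, 9, 41]


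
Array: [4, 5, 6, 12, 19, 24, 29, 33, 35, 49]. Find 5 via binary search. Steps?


Search for 5:
[0,9] mid=4 arr[4]=19
[0,3] mid=1 arr[1]=5
Total: 2 comparisons


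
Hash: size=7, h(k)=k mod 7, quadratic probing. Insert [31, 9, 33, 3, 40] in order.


Insertions: 31->slot 3; 9->slot 2; 33->slot 5; 3->slot 4; 40->slot 6
Table: [None, None, 9, 31, 3, 33, 40]


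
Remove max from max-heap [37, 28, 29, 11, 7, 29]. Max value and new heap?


Max = 37
Replace root with last, heapify down
Resulting heap: [29, 28, 29, 11, 7]


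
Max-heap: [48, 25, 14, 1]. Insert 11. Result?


Append 11: [48, 25, 14, 1, 11]
Bubble up: no swaps needed
Result: [48, 25, 14, 1, 11]


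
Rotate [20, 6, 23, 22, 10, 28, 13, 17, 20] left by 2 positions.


Left rotate by 2: [23, 22, 10, 28, 13, 17, 20, 20, 6]


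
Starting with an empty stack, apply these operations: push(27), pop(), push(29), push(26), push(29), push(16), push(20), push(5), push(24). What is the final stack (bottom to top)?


push(27) -> [27]
pop() returns 27 -> []
push(29) -> [29]
push(26) -> [29, 26]
push(29) -> [29, 26, 29]
push(16) -> [29, 26, 29, 16]
push(20) -> [29, 26, 29, 16, 20]
push(5) -> [29, 26, 29, 16, 20, 5]
push(24) -> [29, 26, 29, 16, 20, 5, 24]
Final stack (bottom to top): [29, 26, 29, 16, 20, 5, 24]


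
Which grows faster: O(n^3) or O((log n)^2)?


polylogarithmic grows slower than cubic
O((log n)^2) is asymptotically smaller; O(n^3) grows faster


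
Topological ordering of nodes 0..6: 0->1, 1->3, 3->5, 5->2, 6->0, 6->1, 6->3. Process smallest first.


Kahn's algorithm, process smallest node first
Order: [4, 6, 0, 1, 3, 5, 2]


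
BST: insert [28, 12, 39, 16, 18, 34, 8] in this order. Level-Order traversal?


Root = 28; build tree by BST insertion.
Level-Order traversal: [28, 12, 39, 8, 16, 34, 18]


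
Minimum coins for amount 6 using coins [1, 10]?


dp[0]=0; dp[i]=1+min(dp[i-c] for c in coins)
...dp[1]=1, dp[2]=2, dp[3]=3, dp[4]=4, dp[5]=5, dp[6]=6
Minimum coins for 6 = 6


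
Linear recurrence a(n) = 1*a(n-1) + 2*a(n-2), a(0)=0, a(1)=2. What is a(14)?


Build bottom-up:
...a(12)=2730, a(13)=5462, a(14)=1*5462+2*2730=10922


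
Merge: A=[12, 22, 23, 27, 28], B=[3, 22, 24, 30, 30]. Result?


Compare heads, take smaller each step.
Merged: [3, 12, 22, 22, 23, 24, 27, 28, 30, 30]


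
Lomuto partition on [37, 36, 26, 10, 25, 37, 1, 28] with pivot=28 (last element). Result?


Elements <= 28 go left of pivot.
Result: [26, 10, 25, 1, 28, 37, 36, 37], pivot at index 4


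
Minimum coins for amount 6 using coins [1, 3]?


dp[0]=0; dp[i]=1+min(dp[i-c] for c in coins)
...dp[1]=1, dp[2]=2, dp[3]=1, dp[4]=2, dp[5]=3, dp[6]=2
Minimum coins for 6 = 2


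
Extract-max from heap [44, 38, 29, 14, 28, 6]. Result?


Max = 44
Replace root with last, heapify down
Resulting heap: [38, 28, 29, 14, 6]


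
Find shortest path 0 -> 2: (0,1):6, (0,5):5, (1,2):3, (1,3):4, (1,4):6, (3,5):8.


Dijkstra from 0:
Distances: {0: 0, 1: 6, 2: 9, 3: 10, 4: 12, 5: 5}
Shortest distance to 2 = 9, path = [0, 1, 2]


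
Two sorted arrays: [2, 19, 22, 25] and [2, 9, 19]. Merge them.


Compare heads, take smaller each step.
Merged: [2, 2, 9, 19, 19, 22, 25]


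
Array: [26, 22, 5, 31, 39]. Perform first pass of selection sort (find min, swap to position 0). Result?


After one pass: [5, 22, 26, 31, 39]


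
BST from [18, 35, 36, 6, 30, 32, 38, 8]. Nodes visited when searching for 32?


BST root = 18
Search for 32: compare at each node
Path: [18, 35, 30, 32]


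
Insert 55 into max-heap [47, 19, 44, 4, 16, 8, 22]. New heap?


Append 55: [47, 19, 44, 4, 16, 8, 22, 55]
Bubble up: swap idx 7(55) with idx 3(4); swap idx 3(55) with idx 1(19); swap idx 1(55) with idx 0(47)
Result: [55, 47, 44, 19, 16, 8, 22, 4]


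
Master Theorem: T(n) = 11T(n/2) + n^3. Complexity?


a=11, b=2, c=3. log_2(11)=3.459 > c=3. Case 1: O(n^log_b(a)) = O(n^3.459)
Complexity: O(n^3.459)


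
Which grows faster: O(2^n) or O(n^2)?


quadratic grows slower than exponential
O(n^2) is asymptotically smaller; O(2^n) grows faster


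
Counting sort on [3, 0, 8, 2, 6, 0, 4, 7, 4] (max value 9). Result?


Count array: [2, 0, 1, 1, 2, 0, 1, 1, 1, 0]
Reconstruct: [0, 0, 2, 3, 4, 4, 6, 7, 8]


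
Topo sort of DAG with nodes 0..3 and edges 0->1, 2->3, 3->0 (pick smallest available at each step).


Kahn's algorithm, process smallest node first
Order: [2, 3, 0, 1]


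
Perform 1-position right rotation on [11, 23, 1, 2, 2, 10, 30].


Right rotate by 1: [30, 11, 23, 1, 2, 2, 10]


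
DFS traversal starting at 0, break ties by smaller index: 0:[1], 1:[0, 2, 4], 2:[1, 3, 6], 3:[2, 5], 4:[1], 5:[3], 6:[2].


DFS stack-based: start with [0]
Visit order: [0, 1, 2, 3, 5, 6, 4]


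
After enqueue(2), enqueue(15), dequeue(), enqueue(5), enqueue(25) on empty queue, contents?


enqueue(2) -> [2]
enqueue(15) -> [2, 15]
dequeue() returns 2 -> [15]
enqueue(5) -> [15, 5]
enqueue(25) -> [15, 5, 25]
Final queue (front to back): [15, 5, 25]


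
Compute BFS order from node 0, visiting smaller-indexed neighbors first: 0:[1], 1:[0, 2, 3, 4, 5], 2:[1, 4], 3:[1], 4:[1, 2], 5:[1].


BFS queue: start with [0]
Visit order: [0, 1, 2, 3, 4, 5]


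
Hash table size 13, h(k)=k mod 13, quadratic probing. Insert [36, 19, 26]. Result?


Insertions: 36->slot 10; 19->slot 6; 26->slot 0
Table: [26, None, None, None, None, None, 19, None, None, None, 36, None, None]


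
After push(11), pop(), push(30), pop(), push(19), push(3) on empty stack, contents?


push(11) -> [11]
pop() returns 11 -> []
push(30) -> [30]
pop() returns 30 -> []
push(19) -> [19]
push(3) -> [19, 3]
Final stack (bottom to top): [19, 3]


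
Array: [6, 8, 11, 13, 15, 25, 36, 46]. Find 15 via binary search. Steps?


Search for 15:
[0,7] mid=3 arr[3]=13
[4,7] mid=5 arr[5]=25
[4,4] mid=4 arr[4]=15
Total: 3 comparisons


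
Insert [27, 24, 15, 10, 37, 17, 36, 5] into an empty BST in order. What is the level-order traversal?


Root = 27; build tree by BST insertion.
Level-Order traversal: [27, 24, 37, 15, 36, 10, 17, 5]


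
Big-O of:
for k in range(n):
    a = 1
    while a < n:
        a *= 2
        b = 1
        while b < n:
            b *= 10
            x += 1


Per nesting level: O(n) * O(log n) * O(log n) = O(n (log n)^2)
Complexity: O(n (log n)^2)


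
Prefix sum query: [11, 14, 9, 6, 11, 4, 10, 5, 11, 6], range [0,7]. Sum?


Prefix sums: [0, 11, 25, 34, 40, 51, 55, 65, 70, 81, 87]
Sum[0..7] = prefix[8] - prefix[0] = 70 - 0 = 70


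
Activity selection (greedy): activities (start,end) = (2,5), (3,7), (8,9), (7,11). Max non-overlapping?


Greedy: pick earliest-ending, then skip overlaps.
Selected (2 activities): [(2, 5), (8, 9)]


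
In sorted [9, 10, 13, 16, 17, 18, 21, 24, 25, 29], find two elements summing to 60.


Two pointers: lo=0, hi=9
No pair sums to 60


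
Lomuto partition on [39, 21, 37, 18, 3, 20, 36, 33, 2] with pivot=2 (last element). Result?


Elements <= 2 go left of pivot.
Result: [2, 21, 37, 18, 3, 20, 36, 33, 39], pivot at index 0


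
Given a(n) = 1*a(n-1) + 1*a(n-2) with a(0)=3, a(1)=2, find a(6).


Build bottom-up:
...a(4)=12, a(5)=19, a(6)=1*19+1*12=31


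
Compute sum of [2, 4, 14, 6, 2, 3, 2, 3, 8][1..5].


Prefix sums: [0, 2, 6, 20, 26, 28, 31, 33, 36, 44]
Sum[1..5] = prefix[6] - prefix[1] = 31 - 2 = 29


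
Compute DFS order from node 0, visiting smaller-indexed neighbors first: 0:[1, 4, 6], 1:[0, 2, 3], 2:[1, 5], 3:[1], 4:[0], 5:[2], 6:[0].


DFS stack-based: start with [0]
Visit order: [0, 1, 2, 5, 3, 4, 6]


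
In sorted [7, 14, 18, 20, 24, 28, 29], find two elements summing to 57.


Two pointers: lo=0, hi=6
Found pair: (28, 29) summing to 57


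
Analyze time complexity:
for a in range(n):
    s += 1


Per nesting level: O(n) = O(n)
Complexity: O(n)


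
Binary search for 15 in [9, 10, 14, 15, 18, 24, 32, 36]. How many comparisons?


Search for 15:
[0,7] mid=3 arr[3]=15
Total: 1 comparisons


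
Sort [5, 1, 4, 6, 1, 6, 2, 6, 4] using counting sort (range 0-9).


Count array: [0, 2, 1, 0, 2, 1, 3, 0, 0, 0]
Reconstruct: [1, 1, 2, 4, 4, 5, 6, 6, 6]


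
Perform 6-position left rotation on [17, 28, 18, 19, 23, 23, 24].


Left rotate by 6: [24, 17, 28, 18, 19, 23, 23]


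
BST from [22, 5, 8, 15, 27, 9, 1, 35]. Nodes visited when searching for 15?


BST root = 22
Search for 15: compare at each node
Path: [22, 5, 8, 15]


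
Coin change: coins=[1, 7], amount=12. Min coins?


dp[0]=0; dp[i]=1+min(dp[i-c] for c in coins)
...dp[7]=1, dp[8]=2, dp[9]=3, dp[10]=4, dp[11]=5, dp[12]=6
Minimum coins for 12 = 6


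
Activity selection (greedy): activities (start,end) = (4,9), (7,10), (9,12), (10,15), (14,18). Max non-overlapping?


Greedy: pick earliest-ending, then skip overlaps.
Selected (3 activities): [(4, 9), (9, 12), (14, 18)]


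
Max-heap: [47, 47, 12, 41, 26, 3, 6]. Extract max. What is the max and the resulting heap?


Max = 47
Replace root with last, heapify down
Resulting heap: [47, 41, 12, 6, 26, 3]


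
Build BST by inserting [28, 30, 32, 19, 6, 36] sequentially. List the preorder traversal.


Root = 28; build tree by BST insertion.
Preorder traversal: [28, 19, 6, 30, 32, 36]


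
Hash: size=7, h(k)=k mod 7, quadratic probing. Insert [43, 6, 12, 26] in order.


Insertions: 43->slot 1; 6->slot 6; 12->slot 5; 26->slot 2
Table: [None, 43, 26, None, None, 12, 6]


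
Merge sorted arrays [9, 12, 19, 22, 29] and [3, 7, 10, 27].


Compare heads, take smaller each step.
Merged: [3, 7, 9, 10, 12, 19, 22, 27, 29]


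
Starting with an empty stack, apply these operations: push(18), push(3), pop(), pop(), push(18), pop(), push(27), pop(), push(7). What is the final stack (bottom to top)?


push(18) -> [18]
push(3) -> [18, 3]
pop() returns 3 -> [18]
pop() returns 18 -> []
push(18) -> [18]
pop() returns 18 -> []
push(27) -> [27]
pop() returns 27 -> []
push(7) -> [7]
Final stack (bottom to top): [7]


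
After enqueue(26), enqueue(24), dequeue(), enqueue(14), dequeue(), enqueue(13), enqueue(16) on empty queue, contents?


enqueue(26) -> [26]
enqueue(24) -> [26, 24]
dequeue() returns 26 -> [24]
enqueue(14) -> [24, 14]
dequeue() returns 24 -> [14]
enqueue(13) -> [14, 13]
enqueue(16) -> [14, 13, 16]
Final queue (front to back): [14, 13, 16]


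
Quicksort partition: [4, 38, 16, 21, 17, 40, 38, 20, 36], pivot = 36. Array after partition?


Elements <= 36 go left of pivot.
Result: [4, 16, 21, 17, 20, 36, 38, 38, 40], pivot at index 5


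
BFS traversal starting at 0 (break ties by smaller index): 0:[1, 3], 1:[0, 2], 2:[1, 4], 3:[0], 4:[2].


BFS queue: start with [0]
Visit order: [0, 1, 3, 2, 4]


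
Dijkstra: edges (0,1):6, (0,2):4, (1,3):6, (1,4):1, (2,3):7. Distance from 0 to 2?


Dijkstra from 0:
Distances: {0: 0, 1: 6, 2: 4, 3: 11, 4: 7}
Shortest distance to 2 = 4, path = [0, 2]


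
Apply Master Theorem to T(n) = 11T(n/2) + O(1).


a=11, b=2, c=0. log_2(11)=3.459 > c=0. Case 1: O(n^log_b(a)) = O(n^3.459)
Complexity: O(n^3.459)


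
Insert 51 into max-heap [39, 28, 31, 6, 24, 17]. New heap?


Append 51: [39, 28, 31, 6, 24, 17, 51]
Bubble up: swap idx 6(51) with idx 2(31); swap idx 2(51) with idx 0(39)
Result: [51, 28, 39, 6, 24, 17, 31]


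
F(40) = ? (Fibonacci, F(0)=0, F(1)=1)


F(n)=F(n-1)+F(n-2)
...F(38)=39088169, F(39)=63245986, F(40)=102334155


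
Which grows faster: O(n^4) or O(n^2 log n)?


n^2 log n grows slower than quartic
O(n^2 log n) is asymptotically smaller; O(n^4) grows faster


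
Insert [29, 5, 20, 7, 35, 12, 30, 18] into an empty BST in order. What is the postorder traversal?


Root = 29; build tree by BST insertion.
Postorder traversal: [18, 12, 7, 20, 5, 30, 35, 29]


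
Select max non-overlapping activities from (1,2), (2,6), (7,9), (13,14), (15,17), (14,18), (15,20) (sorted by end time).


Greedy: pick earliest-ending, then skip overlaps.
Selected (5 activities): [(1, 2), (2, 6), (7, 9), (13, 14), (15, 17)]


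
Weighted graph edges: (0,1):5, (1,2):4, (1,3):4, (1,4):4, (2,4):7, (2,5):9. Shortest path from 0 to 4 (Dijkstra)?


Dijkstra from 0:
Distances: {0: 0, 1: 5, 2: 9, 3: 9, 4: 9, 5: 18}
Shortest distance to 4 = 9, path = [0, 1, 4]


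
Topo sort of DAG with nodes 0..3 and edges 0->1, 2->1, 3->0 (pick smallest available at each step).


Kahn's algorithm, process smallest node first
Order: [2, 3, 0, 1]


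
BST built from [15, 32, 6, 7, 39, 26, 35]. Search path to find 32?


BST root = 15
Search for 32: compare at each node
Path: [15, 32]


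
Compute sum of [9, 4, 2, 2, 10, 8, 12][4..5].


Prefix sums: [0, 9, 13, 15, 17, 27, 35, 47]
Sum[4..5] = prefix[6] - prefix[4] = 35 - 17 = 18


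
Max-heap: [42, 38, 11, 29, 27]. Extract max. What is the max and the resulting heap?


Max = 42
Replace root with last, heapify down
Resulting heap: [38, 29, 11, 27]


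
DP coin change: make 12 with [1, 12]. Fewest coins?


dp[0]=0; dp[i]=1+min(dp[i-c] for c in coins)
...dp[7]=7, dp[8]=8, dp[9]=9, dp[10]=10, dp[11]=11, dp[12]=1
Minimum coins for 12 = 1


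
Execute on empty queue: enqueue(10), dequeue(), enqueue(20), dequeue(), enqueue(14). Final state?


enqueue(10) -> [10]
dequeue() returns 10 -> []
enqueue(20) -> [20]
dequeue() returns 20 -> []
enqueue(14) -> [14]
Final queue (front to back): [14]


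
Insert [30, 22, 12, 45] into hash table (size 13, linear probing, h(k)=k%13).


Insertions: 30->slot 4; 22->slot 9; 12->slot 12; 45->slot 6
Table: [None, None, None, None, 30, None, 45, None, None, 22, None, None, 12]


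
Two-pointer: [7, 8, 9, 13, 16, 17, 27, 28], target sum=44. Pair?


Two pointers: lo=0, hi=7
Found pair: (16, 28) summing to 44


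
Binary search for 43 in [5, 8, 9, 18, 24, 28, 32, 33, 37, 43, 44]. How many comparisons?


Search for 43:
[0,10] mid=5 arr[5]=28
[6,10] mid=8 arr[8]=37
[9,10] mid=9 arr[9]=43
Total: 3 comparisons


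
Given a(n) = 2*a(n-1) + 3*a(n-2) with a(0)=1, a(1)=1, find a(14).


Build bottom-up:
...a(12)=265721, a(13)=797161, a(14)=2*797161+3*265721=2391485


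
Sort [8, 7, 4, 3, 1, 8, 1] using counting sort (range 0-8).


Count array: [0, 2, 0, 1, 1, 0, 0, 1, 2]
Reconstruct: [1, 1, 3, 4, 7, 8, 8]


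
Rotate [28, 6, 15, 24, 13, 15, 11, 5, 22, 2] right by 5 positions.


Right rotate by 5: [15, 11, 5, 22, 2, 28, 6, 15, 24, 13]


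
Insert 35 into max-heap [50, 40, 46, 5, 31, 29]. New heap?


Append 35: [50, 40, 46, 5, 31, 29, 35]
Bubble up: no swaps needed
Result: [50, 40, 46, 5, 31, 29, 35]


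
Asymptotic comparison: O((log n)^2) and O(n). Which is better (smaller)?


polylogarithmic grows slower than linear
O((log n)^2) is asymptotically smaller; O(n) grows faster


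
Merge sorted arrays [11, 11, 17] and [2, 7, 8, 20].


Compare heads, take smaller each step.
Merged: [2, 7, 8, 11, 11, 17, 20]


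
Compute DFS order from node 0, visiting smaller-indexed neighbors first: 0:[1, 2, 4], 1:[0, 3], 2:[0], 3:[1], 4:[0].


DFS stack-based: start with [0]
Visit order: [0, 1, 3, 2, 4]


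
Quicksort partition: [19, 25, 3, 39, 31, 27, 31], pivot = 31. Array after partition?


Elements <= 31 go left of pivot.
Result: [19, 25, 3, 31, 27, 31, 39], pivot at index 5


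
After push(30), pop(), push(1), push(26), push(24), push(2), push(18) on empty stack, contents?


push(30) -> [30]
pop() returns 30 -> []
push(1) -> [1]
push(26) -> [1, 26]
push(24) -> [1, 26, 24]
push(2) -> [1, 26, 24, 2]
push(18) -> [1, 26, 24, 2, 18]
Final stack (bottom to top): [1, 26, 24, 2, 18]


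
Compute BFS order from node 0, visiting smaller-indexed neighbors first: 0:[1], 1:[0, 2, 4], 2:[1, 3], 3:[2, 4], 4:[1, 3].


BFS queue: start with [0]
Visit order: [0, 1, 2, 4, 3]


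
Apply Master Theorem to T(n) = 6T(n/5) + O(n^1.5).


a=6, b=5, c=1.5. log_5(6)=1.113 < c=1.5. Case 3: O(n^c) = O(n^1.500)
Complexity: O(n^1.500)


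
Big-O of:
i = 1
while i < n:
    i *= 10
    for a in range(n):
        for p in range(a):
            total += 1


Per nesting level: O(log n) * O(n) * O(n) [triangular over a] = O(n^2 log n)
Complexity: O(n^2 log n)


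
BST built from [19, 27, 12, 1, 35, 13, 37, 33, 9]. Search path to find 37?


BST root = 19
Search for 37: compare at each node
Path: [19, 27, 35, 37]


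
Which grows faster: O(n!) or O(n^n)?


factorial grows slower than n^n
O(n!) is asymptotically smaller; O(n^n) grows faster


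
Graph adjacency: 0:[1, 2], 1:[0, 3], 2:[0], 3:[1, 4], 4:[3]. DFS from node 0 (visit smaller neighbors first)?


DFS stack-based: start with [0]
Visit order: [0, 1, 3, 4, 2]


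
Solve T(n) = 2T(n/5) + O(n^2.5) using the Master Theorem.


a=2, b=5, c=2.5. log_5(2)=0.431 < c=2.5. Case 3: O(n^c) = O(n^2.500)
Complexity: O(n^2.500)


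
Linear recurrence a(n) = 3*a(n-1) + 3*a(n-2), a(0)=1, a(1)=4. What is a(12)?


Build bottom-up:
...a(10)=641520, a(11)=2432187, a(12)=3*2432187+3*641520=9221121


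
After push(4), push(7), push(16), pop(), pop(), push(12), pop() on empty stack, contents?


push(4) -> [4]
push(7) -> [4, 7]
push(16) -> [4, 7, 16]
pop() returns 16 -> [4, 7]
pop() returns 7 -> [4]
push(12) -> [4, 12]
pop() returns 12 -> [4]
Final stack (bottom to top): [4]


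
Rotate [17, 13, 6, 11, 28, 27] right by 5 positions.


Right rotate by 5: [13, 6, 11, 28, 27, 17]


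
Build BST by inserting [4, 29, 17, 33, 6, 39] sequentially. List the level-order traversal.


Root = 4; build tree by BST insertion.
Level-Order traversal: [4, 29, 17, 33, 6, 39]


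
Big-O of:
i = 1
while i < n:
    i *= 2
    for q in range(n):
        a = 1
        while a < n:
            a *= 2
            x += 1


Per nesting level: O(log n) * O(n) * O(log n) = O(n (log n)^2)
Complexity: O(n (log n)^2)


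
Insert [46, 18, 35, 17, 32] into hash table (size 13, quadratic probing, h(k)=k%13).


Insertions: 46->slot 7; 18->slot 5; 35->slot 9; 17->slot 4; 32->slot 6
Table: [None, None, None, None, 17, 18, 32, 46, None, 35, None, None, None]


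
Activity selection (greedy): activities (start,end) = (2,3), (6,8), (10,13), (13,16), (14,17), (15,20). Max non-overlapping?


Greedy: pick earliest-ending, then skip overlaps.
Selected (4 activities): [(2, 3), (6, 8), (10, 13), (13, 16)]


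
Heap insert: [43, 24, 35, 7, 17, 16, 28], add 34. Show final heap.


Append 34: [43, 24, 35, 7, 17, 16, 28, 34]
Bubble up: swap idx 7(34) with idx 3(7); swap idx 3(34) with idx 1(24)
Result: [43, 34, 35, 24, 17, 16, 28, 7]


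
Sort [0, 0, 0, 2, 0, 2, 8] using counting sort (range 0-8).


Count array: [4, 0, 2, 0, 0, 0, 0, 0, 1]
Reconstruct: [0, 0, 0, 0, 2, 2, 8]


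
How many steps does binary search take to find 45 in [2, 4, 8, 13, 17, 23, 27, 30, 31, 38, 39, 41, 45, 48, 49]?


Search for 45:
[0,14] mid=7 arr[7]=30
[8,14] mid=11 arr[11]=41
[12,14] mid=13 arr[13]=48
[12,12] mid=12 arr[12]=45
Total: 4 comparisons


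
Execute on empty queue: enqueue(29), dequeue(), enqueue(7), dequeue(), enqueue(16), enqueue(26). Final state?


enqueue(29) -> [29]
dequeue() returns 29 -> []
enqueue(7) -> [7]
dequeue() returns 7 -> []
enqueue(16) -> [16]
enqueue(26) -> [16, 26]
Final queue (front to back): [16, 26]


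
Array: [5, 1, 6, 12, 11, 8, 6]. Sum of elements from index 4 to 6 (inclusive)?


Prefix sums: [0, 5, 6, 12, 24, 35, 43, 49]
Sum[4..6] = prefix[7] - prefix[4] = 49 - 24 = 25


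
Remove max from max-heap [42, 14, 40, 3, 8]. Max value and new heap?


Max = 42
Replace root with last, heapify down
Resulting heap: [40, 14, 8, 3]


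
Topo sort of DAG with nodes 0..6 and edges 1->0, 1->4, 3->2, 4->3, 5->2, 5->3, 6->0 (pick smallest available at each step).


Kahn's algorithm, process smallest node first
Order: [1, 4, 5, 3, 2, 6, 0]


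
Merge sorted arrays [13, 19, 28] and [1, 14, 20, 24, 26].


Compare heads, take smaller each step.
Merged: [1, 13, 14, 19, 20, 24, 26, 28]


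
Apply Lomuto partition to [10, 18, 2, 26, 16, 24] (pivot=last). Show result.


Elements <= 24 go left of pivot.
Result: [10, 18, 2, 16, 24, 26], pivot at index 4


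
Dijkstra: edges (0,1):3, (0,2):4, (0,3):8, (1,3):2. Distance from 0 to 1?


Dijkstra from 0:
Distances: {0: 0, 1: 3, 2: 4, 3: 5}
Shortest distance to 1 = 3, path = [0, 1]


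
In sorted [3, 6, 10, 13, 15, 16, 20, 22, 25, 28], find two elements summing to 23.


Two pointers: lo=0, hi=9
Found pair: (3, 20) summing to 23


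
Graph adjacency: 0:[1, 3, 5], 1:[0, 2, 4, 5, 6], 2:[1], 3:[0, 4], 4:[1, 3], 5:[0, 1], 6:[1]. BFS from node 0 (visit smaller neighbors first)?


BFS queue: start with [0]
Visit order: [0, 1, 3, 5, 2, 4, 6]


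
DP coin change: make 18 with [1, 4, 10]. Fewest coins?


dp[0]=0; dp[i]=1+min(dp[i-c] for c in coins)
...dp[13]=4, dp[14]=2, dp[15]=3, dp[16]=4, dp[17]=5, dp[18]=3
Minimum coins for 18 = 3


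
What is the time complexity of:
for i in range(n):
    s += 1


Per nesting level: O(n) = O(n)
Complexity: O(n)


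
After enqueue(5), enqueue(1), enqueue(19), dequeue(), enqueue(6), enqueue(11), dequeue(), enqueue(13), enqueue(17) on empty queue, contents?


enqueue(5) -> [5]
enqueue(1) -> [5, 1]
enqueue(19) -> [5, 1, 19]
dequeue() returns 5 -> [1, 19]
enqueue(6) -> [1, 19, 6]
enqueue(11) -> [1, 19, 6, 11]
dequeue() returns 1 -> [19, 6, 11]
enqueue(13) -> [19, 6, 11, 13]
enqueue(17) -> [19, 6, 11, 13, 17]
Final queue (front to back): [19, 6, 11, 13, 17]


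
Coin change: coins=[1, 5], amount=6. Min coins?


dp[0]=0; dp[i]=1+min(dp[i-c] for c in coins)
...dp[1]=1, dp[2]=2, dp[3]=3, dp[4]=4, dp[5]=1, dp[6]=2
Minimum coins for 6 = 2


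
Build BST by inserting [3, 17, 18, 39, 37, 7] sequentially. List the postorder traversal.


Root = 3; build tree by BST insertion.
Postorder traversal: [7, 37, 39, 18, 17, 3]


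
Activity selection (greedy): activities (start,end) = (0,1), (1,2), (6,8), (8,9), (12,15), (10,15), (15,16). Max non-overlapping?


Greedy: pick earliest-ending, then skip overlaps.
Selected (6 activities): [(0, 1), (1, 2), (6, 8), (8, 9), (12, 15), (15, 16)]


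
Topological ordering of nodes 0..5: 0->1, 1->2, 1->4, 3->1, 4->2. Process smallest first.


Kahn's algorithm, process smallest node first
Order: [0, 3, 1, 4, 2, 5]


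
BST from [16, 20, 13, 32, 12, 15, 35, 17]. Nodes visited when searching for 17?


BST root = 16
Search for 17: compare at each node
Path: [16, 20, 17]


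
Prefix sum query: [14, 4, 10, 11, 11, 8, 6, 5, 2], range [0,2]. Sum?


Prefix sums: [0, 14, 18, 28, 39, 50, 58, 64, 69, 71]
Sum[0..2] = prefix[3] - prefix[0] = 28 - 0 = 28


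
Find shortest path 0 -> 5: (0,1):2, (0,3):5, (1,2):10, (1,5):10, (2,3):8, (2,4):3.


Dijkstra from 0:
Distances: {0: 0, 1: 2, 2: 12, 3: 5, 4: 15, 5: 12}
Shortest distance to 5 = 12, path = [0, 1, 5]


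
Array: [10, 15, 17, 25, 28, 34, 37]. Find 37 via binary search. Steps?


Search for 37:
[0,6] mid=3 arr[3]=25
[4,6] mid=5 arr[5]=34
[6,6] mid=6 arr[6]=37
Total: 3 comparisons


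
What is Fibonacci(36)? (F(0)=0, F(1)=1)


F(n)=F(n-1)+F(n-2)
...F(34)=5702887, F(35)=9227465, F(36)=14930352


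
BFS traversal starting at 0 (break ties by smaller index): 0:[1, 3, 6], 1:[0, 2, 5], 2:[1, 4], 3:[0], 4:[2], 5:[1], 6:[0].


BFS queue: start with [0]
Visit order: [0, 1, 3, 6, 2, 5, 4]


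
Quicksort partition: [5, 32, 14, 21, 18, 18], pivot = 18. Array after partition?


Elements <= 18 go left of pivot.
Result: [5, 14, 18, 18, 32, 21], pivot at index 3


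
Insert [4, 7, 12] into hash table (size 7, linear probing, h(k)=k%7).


Insertions: 4->slot 4; 7->slot 0; 12->slot 5
Table: [7, None, None, None, 4, 12, None]


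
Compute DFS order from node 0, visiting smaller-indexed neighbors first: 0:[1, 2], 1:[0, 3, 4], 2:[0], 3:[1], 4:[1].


DFS stack-based: start with [0]
Visit order: [0, 1, 3, 4, 2]


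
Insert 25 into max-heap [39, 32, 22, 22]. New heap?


Append 25: [39, 32, 22, 22, 25]
Bubble up: no swaps needed
Result: [39, 32, 22, 22, 25]


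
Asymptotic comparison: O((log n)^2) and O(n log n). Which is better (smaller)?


polylogarithmic grows slower than linearithmic
O((log n)^2) is asymptotically smaller; O(n log n) grows faster


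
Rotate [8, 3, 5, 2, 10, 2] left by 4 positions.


Left rotate by 4: [10, 2, 8, 3, 5, 2]


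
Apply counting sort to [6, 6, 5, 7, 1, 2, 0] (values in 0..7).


Count array: [1, 1, 1, 0, 0, 1, 2, 1]
Reconstruct: [0, 1, 2, 5, 6, 6, 7]


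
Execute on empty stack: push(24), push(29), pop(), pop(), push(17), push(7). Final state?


push(24) -> [24]
push(29) -> [24, 29]
pop() returns 29 -> [24]
pop() returns 24 -> []
push(17) -> [17]
push(7) -> [17, 7]
Final stack (bottom to top): [17, 7]


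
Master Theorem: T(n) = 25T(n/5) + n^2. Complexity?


a=25, b=5, c=2. log_5(25)=2 = c=2. Case 2: O(n^c log n) = O(n^2 log n)
Complexity: O(n^2 log n)


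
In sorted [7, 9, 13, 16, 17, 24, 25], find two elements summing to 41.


Two pointers: lo=0, hi=6
Found pair: (16, 25) summing to 41


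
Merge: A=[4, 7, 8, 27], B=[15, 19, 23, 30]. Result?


Compare heads, take smaller each step.
Merged: [4, 7, 8, 15, 19, 23, 27, 30]


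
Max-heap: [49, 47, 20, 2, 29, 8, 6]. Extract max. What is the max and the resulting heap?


Max = 49
Replace root with last, heapify down
Resulting heap: [47, 29, 20, 2, 6, 8]


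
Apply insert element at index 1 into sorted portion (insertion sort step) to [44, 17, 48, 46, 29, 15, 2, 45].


After one pass: [17, 44, 48, 46, 29, 15, 2, 45]


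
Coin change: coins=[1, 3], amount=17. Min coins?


dp[0]=0; dp[i]=1+min(dp[i-c] for c in coins)
...dp[12]=4, dp[13]=5, dp[14]=6, dp[15]=5, dp[16]=6, dp[17]=7
Minimum coins for 17 = 7


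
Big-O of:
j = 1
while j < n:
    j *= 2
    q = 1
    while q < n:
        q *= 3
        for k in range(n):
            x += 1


Per nesting level: O(log n) * O(log n) * O(n) = O(n (log n)^2)
Complexity: O(n (log n)^2)


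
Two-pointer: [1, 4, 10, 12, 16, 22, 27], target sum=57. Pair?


Two pointers: lo=0, hi=6
No pair sums to 57


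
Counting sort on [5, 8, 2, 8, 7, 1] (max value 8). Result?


Count array: [0, 1, 1, 0, 0, 1, 0, 1, 2]
Reconstruct: [1, 2, 5, 7, 8, 8]


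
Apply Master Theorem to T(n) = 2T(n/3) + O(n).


a=2, b=3, c=1. log_3(2)=0.631 < c=1. Case 3: O(n^c) = O(n)
Complexity: O(n)


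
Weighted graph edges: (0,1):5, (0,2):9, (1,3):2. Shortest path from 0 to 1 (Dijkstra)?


Dijkstra from 0:
Distances: {0: 0, 1: 5, 2: 9, 3: 7}
Shortest distance to 1 = 5, path = [0, 1]


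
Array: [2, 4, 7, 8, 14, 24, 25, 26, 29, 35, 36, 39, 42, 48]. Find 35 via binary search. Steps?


Search for 35:
[0,13] mid=6 arr[6]=25
[7,13] mid=10 arr[10]=36
[7,9] mid=8 arr[8]=29
[9,9] mid=9 arr[9]=35
Total: 4 comparisons


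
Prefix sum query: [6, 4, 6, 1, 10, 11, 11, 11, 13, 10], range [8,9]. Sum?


Prefix sums: [0, 6, 10, 16, 17, 27, 38, 49, 60, 73, 83]
Sum[8..9] = prefix[10] - prefix[8] = 83 - 60 = 23


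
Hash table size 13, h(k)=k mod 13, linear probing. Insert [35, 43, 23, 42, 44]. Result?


Insertions: 35->slot 9; 43->slot 4; 23->slot 10; 42->slot 3; 44->slot 5
Table: [None, None, None, 42, 43, 44, None, None, None, 35, 23, None, None]


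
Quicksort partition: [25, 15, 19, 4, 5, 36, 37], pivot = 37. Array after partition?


Elements <= 37 go left of pivot.
Result: [25, 15, 19, 4, 5, 36, 37], pivot at index 6


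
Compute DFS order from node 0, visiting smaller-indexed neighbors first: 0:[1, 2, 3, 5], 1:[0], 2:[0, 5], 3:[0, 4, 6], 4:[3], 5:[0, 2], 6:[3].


DFS stack-based: start with [0]
Visit order: [0, 1, 2, 5, 3, 4, 6]


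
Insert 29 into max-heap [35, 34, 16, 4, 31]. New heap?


Append 29: [35, 34, 16, 4, 31, 29]
Bubble up: swap idx 5(29) with idx 2(16)
Result: [35, 34, 29, 4, 31, 16]


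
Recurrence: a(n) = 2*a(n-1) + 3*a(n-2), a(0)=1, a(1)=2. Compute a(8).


Build bottom-up:
...a(6)=547, a(7)=1640, a(8)=2*1640+3*547=4921


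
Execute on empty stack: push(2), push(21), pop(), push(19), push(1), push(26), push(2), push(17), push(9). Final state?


push(2) -> [2]
push(21) -> [2, 21]
pop() returns 21 -> [2]
push(19) -> [2, 19]
push(1) -> [2, 19, 1]
push(26) -> [2, 19, 1, 26]
push(2) -> [2, 19, 1, 26, 2]
push(17) -> [2, 19, 1, 26, 2, 17]
push(9) -> [2, 19, 1, 26, 2, 17, 9]
Final stack (bottom to top): [2, 19, 1, 26, 2, 17, 9]


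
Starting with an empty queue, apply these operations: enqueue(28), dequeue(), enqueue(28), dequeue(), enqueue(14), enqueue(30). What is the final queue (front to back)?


enqueue(28) -> [28]
dequeue() returns 28 -> []
enqueue(28) -> [28]
dequeue() returns 28 -> []
enqueue(14) -> [14]
enqueue(30) -> [14, 30]
Final queue (front to back): [14, 30]


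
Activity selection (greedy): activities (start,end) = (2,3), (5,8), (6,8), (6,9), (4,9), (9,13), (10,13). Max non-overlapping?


Greedy: pick earliest-ending, then skip overlaps.
Selected (3 activities): [(2, 3), (5, 8), (9, 13)]


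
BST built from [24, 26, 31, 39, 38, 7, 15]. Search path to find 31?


BST root = 24
Search for 31: compare at each node
Path: [24, 26, 31]


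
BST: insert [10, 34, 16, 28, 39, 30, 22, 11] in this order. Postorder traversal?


Root = 10; build tree by BST insertion.
Postorder traversal: [11, 22, 30, 28, 16, 39, 34, 10]


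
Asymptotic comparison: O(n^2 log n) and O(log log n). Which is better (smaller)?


double-logarithmic grows slower than n^2 log n
O(log log n) is asymptotically smaller; O(n^2 log n) grows faster


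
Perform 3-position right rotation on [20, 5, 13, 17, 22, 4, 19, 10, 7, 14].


Right rotate by 3: [10, 7, 14, 20, 5, 13, 17, 22, 4, 19]


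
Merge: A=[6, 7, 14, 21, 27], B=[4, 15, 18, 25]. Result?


Compare heads, take smaller each step.
Merged: [4, 6, 7, 14, 15, 18, 21, 25, 27]


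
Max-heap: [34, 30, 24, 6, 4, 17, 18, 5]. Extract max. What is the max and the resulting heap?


Max = 34
Replace root with last, heapify down
Resulting heap: [30, 6, 24, 5, 4, 17, 18]


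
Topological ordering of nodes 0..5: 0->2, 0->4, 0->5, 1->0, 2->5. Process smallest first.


Kahn's algorithm, process smallest node first
Order: [1, 0, 2, 3, 4, 5]


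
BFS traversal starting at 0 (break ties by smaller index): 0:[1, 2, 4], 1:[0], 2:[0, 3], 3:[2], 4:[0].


BFS queue: start with [0]
Visit order: [0, 1, 2, 4, 3]


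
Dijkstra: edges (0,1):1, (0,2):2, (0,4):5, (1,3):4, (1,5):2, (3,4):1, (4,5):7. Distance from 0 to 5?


Dijkstra from 0:
Distances: {0: 0, 1: 1, 2: 2, 3: 5, 4: 5, 5: 3}
Shortest distance to 5 = 3, path = [0, 1, 5]


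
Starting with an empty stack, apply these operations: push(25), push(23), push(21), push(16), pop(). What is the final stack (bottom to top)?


push(25) -> [25]
push(23) -> [25, 23]
push(21) -> [25, 23, 21]
push(16) -> [25, 23, 21, 16]
pop() returns 16 -> [25, 23, 21]
Final stack (bottom to top): [25, 23, 21]


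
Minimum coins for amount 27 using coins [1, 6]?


dp[0]=0; dp[i]=1+min(dp[i-c] for c in coins)
...dp[22]=7, dp[23]=8, dp[24]=4, dp[25]=5, dp[26]=6, dp[27]=7
Minimum coins for 27 = 7


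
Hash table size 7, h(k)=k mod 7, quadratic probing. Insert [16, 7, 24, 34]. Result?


Insertions: 16->slot 2; 7->slot 0; 24->slot 3; 34->slot 6
Table: [7, None, 16, 24, None, None, 34]


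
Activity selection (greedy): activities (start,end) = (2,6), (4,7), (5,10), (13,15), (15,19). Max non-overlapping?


Greedy: pick earliest-ending, then skip overlaps.
Selected (3 activities): [(2, 6), (13, 15), (15, 19)]


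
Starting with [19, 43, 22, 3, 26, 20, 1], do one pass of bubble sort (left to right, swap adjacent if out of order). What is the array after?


After one pass: [19, 22, 3, 26, 20, 1, 43]


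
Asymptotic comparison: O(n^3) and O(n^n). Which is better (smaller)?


cubic grows slower than n^n
O(n^3) is asymptotically smaller; O(n^n) grows faster


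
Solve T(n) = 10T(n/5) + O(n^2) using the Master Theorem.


a=10, b=5, c=2. log_5(10)=1.431 < c=2. Case 3: O(n^c) = O(n^2)
Complexity: O(n^2)


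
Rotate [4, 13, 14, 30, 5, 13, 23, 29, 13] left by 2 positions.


Left rotate by 2: [14, 30, 5, 13, 23, 29, 13, 4, 13]


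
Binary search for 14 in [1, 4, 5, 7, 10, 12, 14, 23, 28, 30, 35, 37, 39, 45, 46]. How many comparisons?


Search for 14:
[0,14] mid=7 arr[7]=23
[0,6] mid=3 arr[3]=7
[4,6] mid=5 arr[5]=12
[6,6] mid=6 arr[6]=14
Total: 4 comparisons


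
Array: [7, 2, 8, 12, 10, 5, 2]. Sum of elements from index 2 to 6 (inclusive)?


Prefix sums: [0, 7, 9, 17, 29, 39, 44, 46]
Sum[2..6] = prefix[7] - prefix[2] = 46 - 9 = 37


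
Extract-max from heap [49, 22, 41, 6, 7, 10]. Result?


Max = 49
Replace root with last, heapify down
Resulting heap: [41, 22, 10, 6, 7]


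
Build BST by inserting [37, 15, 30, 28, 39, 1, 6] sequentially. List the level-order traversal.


Root = 37; build tree by BST insertion.
Level-Order traversal: [37, 15, 39, 1, 30, 6, 28]


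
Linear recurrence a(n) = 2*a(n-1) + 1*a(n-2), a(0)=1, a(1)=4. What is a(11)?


Build bottom-up:
...a(9)=4348, a(10)=10497, a(11)=2*10497+1*4348=25342


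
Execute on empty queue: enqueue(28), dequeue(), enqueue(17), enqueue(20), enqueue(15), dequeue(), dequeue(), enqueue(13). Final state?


enqueue(28) -> [28]
dequeue() returns 28 -> []
enqueue(17) -> [17]
enqueue(20) -> [17, 20]
enqueue(15) -> [17, 20, 15]
dequeue() returns 17 -> [20, 15]
dequeue() returns 20 -> [15]
enqueue(13) -> [15, 13]
Final queue (front to back): [15, 13]


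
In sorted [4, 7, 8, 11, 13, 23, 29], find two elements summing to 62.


Two pointers: lo=0, hi=6
No pair sums to 62


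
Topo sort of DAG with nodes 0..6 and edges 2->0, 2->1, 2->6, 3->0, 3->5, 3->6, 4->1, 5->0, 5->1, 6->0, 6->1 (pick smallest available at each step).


Kahn's algorithm, process smallest node first
Order: [2, 3, 4, 5, 6, 0, 1]


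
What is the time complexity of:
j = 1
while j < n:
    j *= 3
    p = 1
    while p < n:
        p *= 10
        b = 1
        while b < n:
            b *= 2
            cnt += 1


Per nesting level: O(log n) * O(log n) * O(log n) = O((log n)^3)
Complexity: O((log n)^3)


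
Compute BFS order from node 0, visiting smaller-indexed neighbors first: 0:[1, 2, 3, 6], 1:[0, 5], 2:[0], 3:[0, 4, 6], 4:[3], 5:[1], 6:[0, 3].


BFS queue: start with [0]
Visit order: [0, 1, 2, 3, 6, 5, 4]


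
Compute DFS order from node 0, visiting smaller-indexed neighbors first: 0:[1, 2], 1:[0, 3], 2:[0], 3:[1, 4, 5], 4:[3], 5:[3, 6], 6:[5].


DFS stack-based: start with [0]
Visit order: [0, 1, 3, 4, 5, 6, 2]


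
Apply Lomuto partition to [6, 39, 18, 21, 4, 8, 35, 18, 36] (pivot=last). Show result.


Elements <= 36 go left of pivot.
Result: [6, 18, 21, 4, 8, 35, 18, 36, 39], pivot at index 7


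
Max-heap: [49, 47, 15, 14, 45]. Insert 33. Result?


Append 33: [49, 47, 15, 14, 45, 33]
Bubble up: swap idx 5(33) with idx 2(15)
Result: [49, 47, 33, 14, 45, 15]


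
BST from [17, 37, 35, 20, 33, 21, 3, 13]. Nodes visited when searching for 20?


BST root = 17
Search for 20: compare at each node
Path: [17, 37, 35, 20]


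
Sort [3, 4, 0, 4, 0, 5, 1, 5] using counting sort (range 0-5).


Count array: [2, 1, 0, 1, 2, 2]
Reconstruct: [0, 0, 1, 3, 4, 4, 5, 5]


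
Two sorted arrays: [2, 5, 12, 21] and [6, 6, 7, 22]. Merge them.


Compare heads, take smaller each step.
Merged: [2, 5, 6, 6, 7, 12, 21, 22]


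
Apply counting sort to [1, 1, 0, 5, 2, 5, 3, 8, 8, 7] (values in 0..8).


Count array: [1, 2, 1, 1, 0, 2, 0, 1, 2]
Reconstruct: [0, 1, 1, 2, 3, 5, 5, 7, 8, 8]


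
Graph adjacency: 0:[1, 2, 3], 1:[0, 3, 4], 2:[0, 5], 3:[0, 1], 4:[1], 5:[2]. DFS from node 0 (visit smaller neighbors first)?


DFS stack-based: start with [0]
Visit order: [0, 1, 3, 4, 2, 5]


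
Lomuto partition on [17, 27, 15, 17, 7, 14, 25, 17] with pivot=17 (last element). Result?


Elements <= 17 go left of pivot.
Result: [17, 15, 17, 7, 14, 17, 25, 27], pivot at index 5


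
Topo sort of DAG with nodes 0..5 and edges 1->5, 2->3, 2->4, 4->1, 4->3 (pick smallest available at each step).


Kahn's algorithm, process smallest node first
Order: [0, 2, 4, 1, 3, 5]


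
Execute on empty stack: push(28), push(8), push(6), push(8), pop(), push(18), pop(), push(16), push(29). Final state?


push(28) -> [28]
push(8) -> [28, 8]
push(6) -> [28, 8, 6]
push(8) -> [28, 8, 6, 8]
pop() returns 8 -> [28, 8, 6]
push(18) -> [28, 8, 6, 18]
pop() returns 18 -> [28, 8, 6]
push(16) -> [28, 8, 6, 16]
push(29) -> [28, 8, 6, 16, 29]
Final stack (bottom to top): [28, 8, 6, 16, 29]


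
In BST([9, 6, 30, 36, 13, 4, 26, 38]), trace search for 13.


BST root = 9
Search for 13: compare at each node
Path: [9, 30, 13]
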